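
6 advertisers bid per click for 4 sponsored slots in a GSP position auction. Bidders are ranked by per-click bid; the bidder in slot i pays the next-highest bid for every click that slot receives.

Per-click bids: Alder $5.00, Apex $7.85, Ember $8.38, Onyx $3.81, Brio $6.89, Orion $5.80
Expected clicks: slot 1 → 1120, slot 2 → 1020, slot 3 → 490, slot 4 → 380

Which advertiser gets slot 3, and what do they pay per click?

Brio; $5.80 per click

Per-click bids in order: $8.38 (Ember) > $7.85 (Apex) > $6.89 (Brio) > $5.80 (Orion) > $5.00 (Alder) > …
Slot 3 goes to the third-ranked bidder, Brio, who pays the next bid down: $5.80/click.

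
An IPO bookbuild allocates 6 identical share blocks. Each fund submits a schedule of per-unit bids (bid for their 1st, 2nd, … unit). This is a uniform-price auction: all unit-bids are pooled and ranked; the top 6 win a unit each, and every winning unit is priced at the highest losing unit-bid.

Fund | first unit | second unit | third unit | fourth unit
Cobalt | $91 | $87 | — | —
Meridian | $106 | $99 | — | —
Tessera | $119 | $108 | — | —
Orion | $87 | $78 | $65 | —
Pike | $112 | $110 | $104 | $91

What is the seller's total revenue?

All unit-bids, highest first — top 6: 119 (Tessera-1), 112 (Pike-1), 110 (Pike-2), 108 (Tessera-2), 106 (Meridian-1), 104 (Pike-3)
First bid not allocated: $99.
Allocation: Meridian 1, Pike 3, Tessera 2. Every unit priced at $99.
Revenue = 6 × 99 = $594.

Total revenue: $594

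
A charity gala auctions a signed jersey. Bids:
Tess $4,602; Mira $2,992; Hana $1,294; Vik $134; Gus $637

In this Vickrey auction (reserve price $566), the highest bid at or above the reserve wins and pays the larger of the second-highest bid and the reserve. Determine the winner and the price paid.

Vickrey auction (reserve price $566): the highest bid at or above the reserve wins and pays the larger of the second-highest bid and the reserve.
Bids ranked: 4,602 (Tess) > 2,992 (Mira) > 1,294 (Hana) > 637 (Gus) > 134 (Vik)
Highest eligible bid: Tess at $4,602.
max(second-highest $2,992, reserve $566) = $2,992; the reserve does not bind.

Tess pays $2,992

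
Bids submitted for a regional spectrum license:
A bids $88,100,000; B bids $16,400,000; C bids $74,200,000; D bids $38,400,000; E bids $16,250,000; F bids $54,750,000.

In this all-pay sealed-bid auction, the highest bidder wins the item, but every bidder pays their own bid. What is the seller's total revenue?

Total revenue: $288,100,000

Bids ranked: 88,100,000 (A) > 74,200,000 (C) > 54,750,000 (F) > 38,400,000 (D) > 16,400,000 (B) > 16,250,000 (E)
Every bidder forfeits their bid regardless of winning.
Revenue = 88,100,000 + 16,400,000 + 74,200,000 + 38,400,000 + 16,250,000 + 54,750,000 = $288,100,000.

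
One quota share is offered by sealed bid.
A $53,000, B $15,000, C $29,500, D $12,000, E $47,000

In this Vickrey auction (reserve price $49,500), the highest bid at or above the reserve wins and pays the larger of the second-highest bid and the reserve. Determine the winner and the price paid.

A pays $49,500

Sorting bids: 53,000 (A) > 47,000 (E) > 29,500 (C) > 15,000 (B) > 12,000 (D)
A has the top bid at or above the reserve ($53,000).
Second-highest bid $47,000 is below the reserve $49,500, so the reserve binds → payment $49,500.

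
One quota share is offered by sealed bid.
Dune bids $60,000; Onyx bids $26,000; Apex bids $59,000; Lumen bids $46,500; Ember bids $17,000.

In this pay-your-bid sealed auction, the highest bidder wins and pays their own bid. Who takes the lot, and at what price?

Bids in order: 60,000 (Dune) > 59,000 (Apex) > 46,500 (Lumen) > 26,000 (Onyx) > 17,000 (Ember)
First-price: Dune pays what they bid, $60,000.

Dune pays $60,000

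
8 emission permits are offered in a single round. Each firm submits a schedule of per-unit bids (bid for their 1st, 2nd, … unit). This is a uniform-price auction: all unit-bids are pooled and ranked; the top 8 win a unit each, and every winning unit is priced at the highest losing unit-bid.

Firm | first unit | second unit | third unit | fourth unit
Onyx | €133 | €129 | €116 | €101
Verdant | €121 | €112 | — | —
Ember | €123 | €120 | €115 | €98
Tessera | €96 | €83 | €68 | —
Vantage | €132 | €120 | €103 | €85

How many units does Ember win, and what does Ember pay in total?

Ember: 2 units, pays €230

Pooled unit-bids ranked (top 8): 133 (Onyx-1), 132 (Vantage-1), 129 (Onyx-2), 123 (Ember-1), 121 (Verdant-1), 120 (Ember-2), 120 (Vantage-2), 116 (Onyx-3)
Highest rejected unit-bid = €115.
Ember wins 2 unit(s) at €115 each.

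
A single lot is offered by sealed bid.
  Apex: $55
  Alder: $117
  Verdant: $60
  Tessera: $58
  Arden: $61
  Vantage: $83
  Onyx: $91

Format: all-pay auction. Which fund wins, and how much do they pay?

Alder pays $117

Bids in order: 117 (Alder) > 91 (Onyx) > 83 (Vantage) > 61 (Arden) > 60 (Verdant) > 58 (Tessera) > …
Alder wins with the top bid; all bids are sunk regardless.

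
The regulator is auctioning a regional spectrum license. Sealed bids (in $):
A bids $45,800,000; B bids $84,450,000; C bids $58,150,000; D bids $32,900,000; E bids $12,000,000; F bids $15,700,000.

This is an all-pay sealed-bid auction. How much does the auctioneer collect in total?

Total revenue: $249,000,000

Bids in order: 84,450,000 (B) > 58,150,000 (C) > 45,800,000 (A) > 32,900,000 (D) > 15,700,000 (F) > 12,000,000 (E)
B wins with the top bid; all bids are sunk regardless.
Every bidder forfeits their bid regardless of winning.
Revenue = 45,800,000 + 84,450,000 + 58,150,000 + 32,900,000 + 12,000,000 + 15,700,000 = $249,000,000.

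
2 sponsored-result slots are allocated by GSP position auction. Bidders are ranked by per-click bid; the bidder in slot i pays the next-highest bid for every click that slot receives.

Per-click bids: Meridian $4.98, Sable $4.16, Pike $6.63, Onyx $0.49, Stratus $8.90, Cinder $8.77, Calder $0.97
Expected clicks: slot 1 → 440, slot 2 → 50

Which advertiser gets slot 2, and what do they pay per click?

Ranked by bid: $8.90 (Stratus) > $8.77 (Cinder) > $6.63 (Pike) > …
Slot 2 goes to the second-ranked bidder, Cinder, who pays the next bid down: $6.63/click.

Cinder; $6.63 per click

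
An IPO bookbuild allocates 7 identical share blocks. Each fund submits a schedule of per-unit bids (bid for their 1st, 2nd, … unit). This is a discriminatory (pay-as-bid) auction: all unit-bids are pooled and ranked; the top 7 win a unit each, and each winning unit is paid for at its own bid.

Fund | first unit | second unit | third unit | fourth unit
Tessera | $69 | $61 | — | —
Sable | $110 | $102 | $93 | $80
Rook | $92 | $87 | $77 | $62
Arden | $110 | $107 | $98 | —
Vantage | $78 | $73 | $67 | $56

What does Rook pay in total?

Rook pays $92

Merging the schedules and taking the best 7: 110 (Sable-1), 110 (Arden-1), 107 (Arden-2), 102 (Sable-2), 98 (Arden-3), 93 (Sable-3), 92 (Rook-1)
Next rejected bid: $87 (not a price — pay-as-bid).
Rook's winning unit-bids: 92 = $92.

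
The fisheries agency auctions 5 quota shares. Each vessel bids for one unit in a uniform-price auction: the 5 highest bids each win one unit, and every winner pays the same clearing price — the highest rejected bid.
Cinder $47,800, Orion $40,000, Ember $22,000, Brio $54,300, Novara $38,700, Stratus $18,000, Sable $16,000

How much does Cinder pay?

Sorting: 54,300 (Brio), 47,800 (Cinder), 40,000 (Orion), 38,700 (Novara), 22,000 (Ember), 18,000 (Stratus), 16,000 (Sable)
The 5 highest are Brio, Cinder, Orion, Novara, Ember.
Highest unsuccessful bid: $18,000 → clearing price.
Cinder wins → pays $18,000.

Cinder pays $18,000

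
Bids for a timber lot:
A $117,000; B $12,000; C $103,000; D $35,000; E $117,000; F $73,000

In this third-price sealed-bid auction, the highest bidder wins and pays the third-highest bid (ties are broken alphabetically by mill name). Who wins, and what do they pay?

Third-price sealed-bid auction: the highest bidder wins and pays the third-highest bid.
Bids in order: 117,000 (A) > 117,000 (E) > 103,000 (C) > 73,000 (F) > 35,000 (D) > 12,000 (B)
Tie at $117,000 → A wins by tie-break.
A wins; payment is bid #3 in the ranking = $103,000.

A pays $103,000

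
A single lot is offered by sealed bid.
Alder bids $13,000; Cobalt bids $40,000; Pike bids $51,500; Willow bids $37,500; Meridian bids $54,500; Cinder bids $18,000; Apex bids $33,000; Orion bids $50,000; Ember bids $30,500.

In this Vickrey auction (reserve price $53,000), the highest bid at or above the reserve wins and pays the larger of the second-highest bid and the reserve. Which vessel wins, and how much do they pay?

Meridian pays $53,000

Bids in order: 54,500 (Meridian) > 51,500 (Pike) > 50,000 (Orion) > 40,000 (Cobalt) > 37,500 (Willow) > 33,000 (Apex) > …
Meridian has the top bid at or above the reserve ($54,500).
Second-highest bid $51,500 is below the reserve $53,000, so the reserve binds → payment $53,000.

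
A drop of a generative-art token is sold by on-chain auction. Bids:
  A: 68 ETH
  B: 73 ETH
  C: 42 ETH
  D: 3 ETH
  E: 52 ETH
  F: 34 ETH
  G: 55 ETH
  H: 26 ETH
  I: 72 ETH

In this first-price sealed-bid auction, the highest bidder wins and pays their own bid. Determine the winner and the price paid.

Bids in order: 73 (B) > 72 (I) > 68 (A) > 55 (G) > 52 (E) > 42 (C) > …
First-price: B pays what they bid, 73 ETH.

B pays 73 ETH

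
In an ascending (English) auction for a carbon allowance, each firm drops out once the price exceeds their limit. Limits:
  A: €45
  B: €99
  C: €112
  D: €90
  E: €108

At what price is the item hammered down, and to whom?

Limits in order: 112 (C) > 108 (E) > 99 (B) > 90 (D) > 45 (A)
Bidding ends when E exits at €108; C takes it.

C wins at €108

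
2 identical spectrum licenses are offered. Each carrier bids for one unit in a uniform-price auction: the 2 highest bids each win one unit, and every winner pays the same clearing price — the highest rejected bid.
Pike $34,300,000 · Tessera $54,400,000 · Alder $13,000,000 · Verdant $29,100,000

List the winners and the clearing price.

Tessera, Pike; each pays $29,100,000

Sorting: 54,400,000 (Tessera), 34,300,000 (Pike), 29,100,000 (Verdant), 13,000,000 (Alder)
Winners (2 units): Tessera, Pike.
Clearing price = highest rejected bid = $29,100,000.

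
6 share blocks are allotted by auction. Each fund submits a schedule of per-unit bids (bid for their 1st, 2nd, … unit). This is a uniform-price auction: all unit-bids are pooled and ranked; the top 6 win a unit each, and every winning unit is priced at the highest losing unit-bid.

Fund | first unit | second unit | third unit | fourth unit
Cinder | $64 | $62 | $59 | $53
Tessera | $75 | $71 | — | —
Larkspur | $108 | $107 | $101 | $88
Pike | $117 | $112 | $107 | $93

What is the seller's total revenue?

Total revenue: $558

All unit-bids, highest first — top 6: 117 (Pike-1), 112 (Pike-2), 108 (Larkspur-1), 107 (Larkspur-2), 107 (Pike-3), 101 (Larkspur-3)
First bid not allocated: $93.
Allocation: Larkspur 3, Pike 3. Every unit priced at $93.
Revenue = 6 × 93 = $558.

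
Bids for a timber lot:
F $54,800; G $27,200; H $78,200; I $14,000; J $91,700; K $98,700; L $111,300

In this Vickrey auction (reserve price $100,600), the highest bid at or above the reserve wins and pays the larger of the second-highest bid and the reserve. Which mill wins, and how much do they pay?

Sorting bids: 111,300 (L) > 98,700 (K) > 91,700 (J) > 78,200 (H) > 54,800 (F) > 27,200 (G) > …
L has the top bid at or above the reserve ($111,300).
max(second-highest $98,700, reserve $100,600) = $100,600.

L pays $100,600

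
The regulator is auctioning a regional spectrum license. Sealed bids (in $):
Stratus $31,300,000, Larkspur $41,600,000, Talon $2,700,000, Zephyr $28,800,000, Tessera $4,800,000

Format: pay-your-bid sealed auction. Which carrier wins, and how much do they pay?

Larkspur pays $41,600,000

Bids in order: 41,600,000 (Larkspur) > 31,300,000 (Stratus) > 28,800,000 (Zephyr) > 4,800,000 (Tessera) > 2,700,000 (Talon)
Larkspur has the highest bid and pays exactly that: $41,600,000.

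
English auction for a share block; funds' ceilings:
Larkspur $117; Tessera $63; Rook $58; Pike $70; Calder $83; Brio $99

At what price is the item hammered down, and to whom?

Larkspur wins at $99

Open ascending-bid auction: the price rises until one bidder remains; the winner pays the price at which the last rival dropped out.
Sorting limits: 117 (Larkspur) > 99 (Brio) > 83 (Calder) > 70 (Pike) > 63 (Tessera) > 58 (Rook)
Brio is the last rival to drop out, at $99; Larkspur remains and wins at that price.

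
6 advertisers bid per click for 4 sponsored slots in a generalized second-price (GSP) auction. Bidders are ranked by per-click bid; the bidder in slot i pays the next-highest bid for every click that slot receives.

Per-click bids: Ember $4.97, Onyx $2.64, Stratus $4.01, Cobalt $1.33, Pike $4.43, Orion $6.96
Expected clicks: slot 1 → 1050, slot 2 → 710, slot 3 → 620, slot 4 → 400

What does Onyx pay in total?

Sorting advertisers: $6.96 (Orion) > $4.97 (Ember) > $4.43 (Pike) > $4.01 (Stratus) > $2.64 (Onyx) > …
Onyx ranks below slot 4 → no slot, pays nothing.

Onyx pays $0.00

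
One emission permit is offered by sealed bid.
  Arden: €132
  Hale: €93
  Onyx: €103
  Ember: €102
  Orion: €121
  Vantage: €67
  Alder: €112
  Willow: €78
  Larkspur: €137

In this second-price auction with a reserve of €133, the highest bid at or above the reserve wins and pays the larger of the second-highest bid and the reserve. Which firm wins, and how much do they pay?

Larkspur pays €133

Sorting bids: 137 (Larkspur) > 132 (Arden) > 121 (Orion) > 112 (Alder) > 103 (Onyx) > 102 (Ember) > …
Highest eligible bid: Larkspur at €137.
Second-highest bid €132 is below the reserve €133, so the reserve binds → payment €133.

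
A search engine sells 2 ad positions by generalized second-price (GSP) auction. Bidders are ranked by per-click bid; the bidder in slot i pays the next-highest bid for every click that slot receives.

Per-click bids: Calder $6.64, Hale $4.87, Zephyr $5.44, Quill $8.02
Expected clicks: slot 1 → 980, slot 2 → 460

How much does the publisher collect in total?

Total revenue: $9009.60

Ranked by bid: $8.02 (Quill) > $6.64 (Calder) > $5.44 (Zephyr) > …
Slot 1: Quill pays $6.64 × 980 = $6507.20
Slot 2: Calder pays $5.44 × 460 = $2502.40
Total = $9009.60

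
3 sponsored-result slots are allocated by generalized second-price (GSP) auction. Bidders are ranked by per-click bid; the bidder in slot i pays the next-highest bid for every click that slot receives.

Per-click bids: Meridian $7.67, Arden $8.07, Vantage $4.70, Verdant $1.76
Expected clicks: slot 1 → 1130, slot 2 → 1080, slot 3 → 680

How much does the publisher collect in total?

Ranked by bid: $8.07 (Arden) > $7.67 (Meridian) > $4.70 (Vantage) > $1.76 (Verdant)
Slot 1: Arden pays $7.67 × 1130 = $8667.10
Slot 2: Meridian pays $4.70 × 1080 = $5076.00
Slot 3: Vantage pays $1.76 × 680 = $1196.80
Total = $14939.90

Total revenue: $14939.90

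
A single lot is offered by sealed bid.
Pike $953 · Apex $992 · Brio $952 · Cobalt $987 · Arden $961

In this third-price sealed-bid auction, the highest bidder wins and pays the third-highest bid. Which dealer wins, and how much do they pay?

Third-price sealed-bid auction: the highest bidder wins and pays the third-highest bid.
Bids ranked: 992 (Apex) > 987 (Cobalt) > 961 (Arden) > 953 (Pike) > 952 (Brio)
Apex is highest; pays the third-highest bid, $961.

Apex pays $961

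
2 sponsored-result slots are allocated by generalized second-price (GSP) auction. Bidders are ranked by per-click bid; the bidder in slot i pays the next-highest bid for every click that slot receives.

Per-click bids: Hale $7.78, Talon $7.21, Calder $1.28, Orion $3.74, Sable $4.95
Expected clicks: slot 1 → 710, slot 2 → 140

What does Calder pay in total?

Sorting advertisers: $7.78 (Hale) > $7.21 (Talon) > $4.95 (Sable) > …
Calder ranks below slot 2 → no slot, pays nothing.

Calder pays $0.00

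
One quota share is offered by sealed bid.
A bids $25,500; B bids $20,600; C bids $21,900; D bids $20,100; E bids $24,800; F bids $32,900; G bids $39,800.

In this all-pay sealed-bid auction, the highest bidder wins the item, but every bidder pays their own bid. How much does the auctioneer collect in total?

All-pay sealed-bid auction: the highest bidder wins the item, but every bidder pays their own bid.
Bids in order: 39,800 (G) > 32,900 (F) > 25,500 (A) > 24,800 (E) > 21,900 (C) > 20,600 (B) > …
Every bidder forfeits their bid regardless of winning.
Revenue = 25,500 + 20,600 + 21,900 + 20,100 + 24,800 + 32,900 + 39,800 = $185,600.

Total revenue: $185,600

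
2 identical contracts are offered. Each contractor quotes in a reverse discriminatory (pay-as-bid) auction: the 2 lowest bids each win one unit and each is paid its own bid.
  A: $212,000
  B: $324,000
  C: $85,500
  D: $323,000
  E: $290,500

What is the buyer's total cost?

Total cost: $297,500

Sorting: 85,500 (C), 212,000 (A), 290,500 (E), 323,000 (D), …
The 2 lowest are C, A.
Total cost = 85,500 + 212,000 = $297,500.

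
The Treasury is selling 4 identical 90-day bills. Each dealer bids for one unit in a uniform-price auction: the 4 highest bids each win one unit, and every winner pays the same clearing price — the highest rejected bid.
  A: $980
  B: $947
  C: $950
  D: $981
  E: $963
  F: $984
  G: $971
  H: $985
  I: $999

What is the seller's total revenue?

Total revenue: $3,920

Ordering the bids: 999 (I), 985 (H), 984 (F), 981 (D), 980 (A), 971 (G), …
The 4 highest are I, H, F, D.
Clearing price = highest rejected bid = $980.
Total revenue = 4 × $980 = $3,920.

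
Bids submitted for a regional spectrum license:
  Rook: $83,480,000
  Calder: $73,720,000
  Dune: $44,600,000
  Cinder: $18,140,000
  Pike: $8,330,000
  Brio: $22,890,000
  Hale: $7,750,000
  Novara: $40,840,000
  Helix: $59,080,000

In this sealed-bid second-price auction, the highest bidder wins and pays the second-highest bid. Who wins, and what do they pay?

Rook pays $73,720,000

Bids in order: 83,480,000 (Rook) > 73,720,000 (Calder) > 59,080,000 (Helix) > 44,600,000 (Dune) > 40,840,000 (Novara) > 22,890,000 (Brio) > …
Second-price: Rook pays Calder's bid of $73,720,000.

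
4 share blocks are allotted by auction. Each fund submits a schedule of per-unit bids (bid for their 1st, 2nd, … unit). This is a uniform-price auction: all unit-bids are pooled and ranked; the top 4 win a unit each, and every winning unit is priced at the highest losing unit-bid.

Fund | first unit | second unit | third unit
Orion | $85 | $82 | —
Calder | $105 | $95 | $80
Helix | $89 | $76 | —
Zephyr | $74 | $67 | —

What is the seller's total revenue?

Merging the schedules and taking the best 4: 105 (Calder-1), 95 (Calder-2), 89 (Helix-1), 85 (Orion-1)
Highest rejected unit-bid = $82.
Allocation: Calder 2, Helix 1, Orion 1. Every unit priced at $82.
Revenue = 4 × 82 = $328.

Total revenue: $328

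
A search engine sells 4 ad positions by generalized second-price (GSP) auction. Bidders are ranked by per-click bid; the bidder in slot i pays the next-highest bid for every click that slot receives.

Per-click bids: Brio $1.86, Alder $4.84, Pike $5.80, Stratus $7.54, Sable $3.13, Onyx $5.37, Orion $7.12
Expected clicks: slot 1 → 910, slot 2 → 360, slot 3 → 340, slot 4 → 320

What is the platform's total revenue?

Total revenue: $11941.80

Per-click bids in order: $7.54 (Stratus) > $7.12 (Orion) > $5.80 (Pike) > $5.37 (Onyx) > $4.84 (Alder) > …
Slot 1: Stratus pays $7.12 × 910 = $6479.20
Slot 2: Orion pays $5.80 × 360 = $2088.00
Slot 3: Pike pays $5.37 × 340 = $1825.80
Slot 4: Onyx pays $4.84 × 320 = $1548.80
Total = $11941.80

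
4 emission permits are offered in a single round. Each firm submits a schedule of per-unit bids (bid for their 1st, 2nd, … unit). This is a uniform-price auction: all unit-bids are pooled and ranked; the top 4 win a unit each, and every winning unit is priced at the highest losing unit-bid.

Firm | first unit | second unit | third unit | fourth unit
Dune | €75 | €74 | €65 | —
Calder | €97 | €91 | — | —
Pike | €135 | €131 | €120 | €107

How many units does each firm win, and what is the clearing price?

Pooled unit-bids ranked (top 4): 135 (Pike-1), 131 (Pike-2), 120 (Pike-3), 107 (Pike-4)
The (k+1)-th unit-bid is €97.
Allocation: Pike 4.

Pike 4; clearing price €97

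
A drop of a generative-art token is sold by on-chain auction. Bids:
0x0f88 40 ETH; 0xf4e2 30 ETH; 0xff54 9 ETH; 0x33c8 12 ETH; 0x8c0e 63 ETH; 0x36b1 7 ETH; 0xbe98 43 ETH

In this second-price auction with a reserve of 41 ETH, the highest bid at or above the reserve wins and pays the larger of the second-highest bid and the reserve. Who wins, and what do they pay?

Rule: the highest bid at or above the reserve wins and pays the larger of the second-highest bid and the reserve.
Bids ranked: 63 (0x8c0e) > 43 (0xbe98) > 40 (0x0f88) > 30 (0xf4e2) > 12 (0x33c8) > 9 (0xff54) > …
Highest eligible bid: 0x8c0e at 63 ETH.
max(second-highest 43 ETH, reserve 41 ETH) = 43 ETH; the reserve does not bind.

0x8c0e pays 43 ETH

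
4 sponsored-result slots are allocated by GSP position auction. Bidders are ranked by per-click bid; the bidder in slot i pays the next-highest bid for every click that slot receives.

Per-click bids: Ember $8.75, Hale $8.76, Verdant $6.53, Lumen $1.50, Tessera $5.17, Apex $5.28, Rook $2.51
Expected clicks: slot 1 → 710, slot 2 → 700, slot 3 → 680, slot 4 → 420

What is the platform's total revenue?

Total revenue: $16545.30

Per-click bids in order: $8.76 (Hale) > $8.75 (Ember) > $6.53 (Verdant) > $5.28 (Apex) > $5.17 (Tessera) > …
Slot 1: Hale pays $8.75 × 710 = $6212.50
Slot 2: Ember pays $6.53 × 700 = $4571.00
Slot 3: Verdant pays $5.28 × 680 = $3590.40
Slot 4: Apex pays $5.17 × 420 = $2171.40
Total = $16545.30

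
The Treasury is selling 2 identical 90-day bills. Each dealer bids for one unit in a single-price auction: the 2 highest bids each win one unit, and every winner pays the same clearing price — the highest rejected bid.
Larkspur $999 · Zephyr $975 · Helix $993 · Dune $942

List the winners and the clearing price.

Bids ranked high→low: 999 (Larkspur), 993 (Helix), 975 (Zephyr), 942 (Dune)
Winners (2 units): Larkspur, Helix.
Clearing price = highest rejected bid = $975.

Larkspur, Helix; each pays $975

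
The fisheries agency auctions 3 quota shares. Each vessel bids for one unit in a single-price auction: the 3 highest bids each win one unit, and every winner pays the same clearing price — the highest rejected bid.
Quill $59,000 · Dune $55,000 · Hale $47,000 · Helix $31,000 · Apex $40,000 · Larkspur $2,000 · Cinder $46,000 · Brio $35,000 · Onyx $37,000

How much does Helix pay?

Helix pays $0

Bids ranked high→low: 59,000 (Quill), 55,000 (Dune), 47,000 (Hale), 46,000 (Cinder), 40,000 (Apex), …
The 3 highest are Quill, Dune, Hale.
Highest unsuccessful bid: $46,000 → clearing price.
Helix does not win → pays $0.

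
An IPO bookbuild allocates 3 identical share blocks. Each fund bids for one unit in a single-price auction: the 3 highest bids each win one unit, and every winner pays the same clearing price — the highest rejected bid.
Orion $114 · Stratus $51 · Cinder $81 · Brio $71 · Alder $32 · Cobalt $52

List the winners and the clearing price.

Orion, Cinder, Brio; each pays $52

Ordering the bids: 114 (Orion), 81 (Cinder), 71 (Brio), 52 (Cobalt), 51 (Stratus), …
Top 3: Orion, Cinder, Brio.
Clearing price = highest rejected bid = $52.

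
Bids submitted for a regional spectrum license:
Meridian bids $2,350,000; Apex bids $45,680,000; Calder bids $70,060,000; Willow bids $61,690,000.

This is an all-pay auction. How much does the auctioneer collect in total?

Total revenue: $179,780,000

Sorting bids: 70,060,000 (Calder) > 61,690,000 (Willow) > 45,680,000 (Apex) > 2,350,000 (Meridian)
Every bidder forfeits their bid regardless of winning.
Revenue = 2,350,000 + 45,680,000 + 70,060,000 + 61,690,000 = $179,780,000.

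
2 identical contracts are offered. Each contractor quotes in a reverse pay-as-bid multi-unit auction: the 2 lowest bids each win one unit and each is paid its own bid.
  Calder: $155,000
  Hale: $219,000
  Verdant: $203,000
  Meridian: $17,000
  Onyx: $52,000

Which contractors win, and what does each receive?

Meridian $17,000, Onyx $52,000

Sorting: 17,000 (Meridian), 52,000 (Onyx), 155,000 (Calder), 203,000 (Verdant), …
Winners (2 units): Meridian, Onyx.
Each winner is paid its own bid: Meridian $17,000, Onyx $52,000.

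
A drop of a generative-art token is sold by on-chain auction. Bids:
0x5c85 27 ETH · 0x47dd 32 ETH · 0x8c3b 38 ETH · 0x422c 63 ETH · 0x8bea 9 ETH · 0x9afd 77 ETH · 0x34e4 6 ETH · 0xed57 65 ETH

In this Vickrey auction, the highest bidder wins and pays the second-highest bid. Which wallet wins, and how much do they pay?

0x9afd pays 65 ETH

Bids ranked: 77 (0x9afd) > 65 (0xed57) > 63 (0x422c) > 38 (0x8c3b) > 32 (0x47dd) > 27 (0x5c85) > …
0x9afd wins with the highest bid; price is set by the runner-up at 65 ETH.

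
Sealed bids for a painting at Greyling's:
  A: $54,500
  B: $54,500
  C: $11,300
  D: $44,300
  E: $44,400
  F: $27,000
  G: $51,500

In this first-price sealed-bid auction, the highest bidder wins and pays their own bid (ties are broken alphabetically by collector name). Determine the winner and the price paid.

Rule: the highest bidder wins and pays their own bid.
Bids ranked: 54,500 (A) > 54,500 (B) > 51,500 (G) > 44,400 (E) > 44,300 (D) > 27,000 (F) > …
Tie at $54,500 → A wins by tie-break.
A has the highest bid and pays exactly that: $54,500.

A pays $54,500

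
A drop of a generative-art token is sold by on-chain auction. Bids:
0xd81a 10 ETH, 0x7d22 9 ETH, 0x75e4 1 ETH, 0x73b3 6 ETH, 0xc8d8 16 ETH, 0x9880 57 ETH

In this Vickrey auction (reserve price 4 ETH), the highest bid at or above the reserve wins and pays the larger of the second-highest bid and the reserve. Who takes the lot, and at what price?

Rule: the highest bid at or above the reserve wins and pays the larger of the second-highest bid and the reserve.
Sorting bids: 57 (0x9880) > 16 (0xc8d8) > 10 (0xd81a) > 9 (0x7d22) > 6 (0x73b3) > 1 (0x75e4)
0x9880 has the top bid at or above the reserve (57 ETH).
Second-highest bid 16 ETH exceeds the reserve 4 ETH → payment 16 ETH.

0x9880 pays 16 ETH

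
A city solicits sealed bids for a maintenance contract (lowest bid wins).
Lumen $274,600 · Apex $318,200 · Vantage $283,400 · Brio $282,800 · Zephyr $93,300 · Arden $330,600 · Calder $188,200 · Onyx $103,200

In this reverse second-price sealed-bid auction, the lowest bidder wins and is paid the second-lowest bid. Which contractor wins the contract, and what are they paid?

Zephyr is paid $103,200

Rule: the lowest bidder wins and is paid the second-lowest bid.
Bids in order: 93,300 (Zephyr) < 103,200 (Onyx) < 188,200 (Calder) < 274,600 (Lumen) < 282,800 (Brio) < 283,400 (Vantage) < …
Second-price: Zephyr is paid Onyx's bid of $103,200.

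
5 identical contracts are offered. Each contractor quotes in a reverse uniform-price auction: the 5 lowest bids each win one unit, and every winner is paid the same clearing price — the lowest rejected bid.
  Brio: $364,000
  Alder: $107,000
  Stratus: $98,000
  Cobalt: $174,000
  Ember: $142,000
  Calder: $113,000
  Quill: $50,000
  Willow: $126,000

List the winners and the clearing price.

Bids ranked low→high: 50,000 (Quill), 98,000 (Stratus), 107,000 (Alder), 113,000 (Calder), 126,000 (Willow), 142,000 (Ember), 174,000 (Cobalt), …
Lowest 5: Quill, Stratus, Alder, Calder, Willow.
Lowest unsuccessful bid: $142,000 → clearing price.

Quill, Stratus, Alder, Calder, Willow; each is paid $142,000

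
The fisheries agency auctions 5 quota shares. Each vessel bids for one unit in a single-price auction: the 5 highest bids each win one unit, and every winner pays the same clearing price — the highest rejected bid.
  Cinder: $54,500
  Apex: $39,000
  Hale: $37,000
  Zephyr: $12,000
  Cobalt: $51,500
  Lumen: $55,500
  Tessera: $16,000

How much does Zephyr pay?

Bids ranked high→low: 55,500 (Lumen), 54,500 (Cinder), 51,500 (Cobalt), 39,000 (Apex), 37,000 (Hale), 16,000 (Tessera), 12,000 (Zephyr)
Winners (5 units): Lumen, Cinder, Cobalt, Apex, Hale.
First losing bid is Tessera's $16,000, which sets the uniform price.
Zephyr does not win → pays $0.

Zephyr pays $0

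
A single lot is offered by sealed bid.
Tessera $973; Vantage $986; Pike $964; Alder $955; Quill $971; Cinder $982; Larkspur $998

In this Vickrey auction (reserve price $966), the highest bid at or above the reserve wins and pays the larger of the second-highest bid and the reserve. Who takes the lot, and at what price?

Larkspur pays $986

Bids ranked: 998 (Larkspur) > 986 (Vantage) > 982 (Cinder) > 973 (Tessera) > 971 (Quill) > 964 (Pike) > …
Larkspur has the top bid at or above the reserve ($998).
max(second-highest $986, reserve $966) = $986; the reserve does not bind.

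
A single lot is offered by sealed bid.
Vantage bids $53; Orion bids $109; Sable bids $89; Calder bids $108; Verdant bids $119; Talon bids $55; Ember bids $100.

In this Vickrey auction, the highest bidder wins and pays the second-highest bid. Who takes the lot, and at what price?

Bids ranked: 119 (Verdant) > 109 (Orion) > 108 (Calder) > 100 (Ember) > 89 (Sable) > 55 (Talon) > …
Second-price: Verdant pays Orion's bid of $109.

Verdant pays $109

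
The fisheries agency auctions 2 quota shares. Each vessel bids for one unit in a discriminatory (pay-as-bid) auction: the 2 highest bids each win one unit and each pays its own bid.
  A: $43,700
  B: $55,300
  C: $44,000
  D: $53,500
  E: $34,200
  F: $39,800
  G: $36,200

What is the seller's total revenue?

Ordering the bids: 55,300 (B), 53,500 (D), 44,000 (C), 43,700 (A), …
The 2 highest are B, D.
Total revenue = 55,300 + 53,500 = $108,800.

Total revenue: $108,800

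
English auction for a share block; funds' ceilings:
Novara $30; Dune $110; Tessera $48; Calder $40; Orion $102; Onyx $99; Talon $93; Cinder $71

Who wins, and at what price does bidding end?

Limits in order: 110 (Dune) > 102 (Orion) > 99 (Onyx) > 93 (Talon) > 71 (Cinder) > 48 (Tessera) > …
Bidding ends when Orion exits at $102; Dune takes it.

Dune wins at $102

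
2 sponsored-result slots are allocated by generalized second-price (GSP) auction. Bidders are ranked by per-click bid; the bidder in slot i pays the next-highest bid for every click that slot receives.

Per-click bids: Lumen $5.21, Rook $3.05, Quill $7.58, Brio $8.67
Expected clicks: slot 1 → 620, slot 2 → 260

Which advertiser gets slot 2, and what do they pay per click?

Quill; $5.21 per click

Per-click bids in order: $8.67 (Brio) > $7.58 (Quill) > $5.21 (Lumen) > …
Slot 2 goes to the second-ranked bidder, Quill, who pays the next bid down: $5.21/click.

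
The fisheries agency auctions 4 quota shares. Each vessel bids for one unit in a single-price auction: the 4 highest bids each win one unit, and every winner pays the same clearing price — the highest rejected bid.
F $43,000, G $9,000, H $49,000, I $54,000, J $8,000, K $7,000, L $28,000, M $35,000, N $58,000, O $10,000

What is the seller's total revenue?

Total revenue: $140,000

Bids ranked high→low: 58,000 (N), 54,000 (I), 49,000 (H), 43,000 (F), 35,000 (M), 28,000 (L), …
Winners (4 units): N, I, H, F.
Clearing price = highest rejected bid = $35,000.
Total revenue = 4 × $35,000 = $140,000.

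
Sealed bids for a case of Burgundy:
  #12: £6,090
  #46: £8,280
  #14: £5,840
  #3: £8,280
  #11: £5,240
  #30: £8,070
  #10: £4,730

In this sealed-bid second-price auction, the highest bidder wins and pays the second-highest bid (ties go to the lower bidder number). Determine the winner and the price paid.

#3 pays £8,280

Bids ranked: 8,280 (#3) > 8,280 (#46) > 8,070 (#30) > 6,090 (#12) > 5,840 (#14) > 5,240 (#11) > …
#3 and #46 tie at £8,280; tie-break gives it to #3.
#3 wins with the highest bid; price is set by the runner-up at £8,280.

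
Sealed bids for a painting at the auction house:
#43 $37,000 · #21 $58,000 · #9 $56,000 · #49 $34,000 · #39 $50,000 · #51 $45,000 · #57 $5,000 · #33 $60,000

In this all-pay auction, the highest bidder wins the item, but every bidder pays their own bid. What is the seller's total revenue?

Total revenue: $345,000

All-pay auction: the highest bidder wins the item, but every bidder pays their own bid.
Sorting bids: 60,000 (#33) > 58,000 (#21) > 56,000 (#9) > 50,000 (#39) > 45,000 (#51) > 37,000 (#43) > …
#33 wins with the top bid; all bids are sunk regardless.
Every bidder forfeits their bid regardless of winning.
Revenue = 37,000 + 58,000 + 56,000 + 34,000 + 50,000 + 45,000 + 5,000 + 60,000 = $345,000.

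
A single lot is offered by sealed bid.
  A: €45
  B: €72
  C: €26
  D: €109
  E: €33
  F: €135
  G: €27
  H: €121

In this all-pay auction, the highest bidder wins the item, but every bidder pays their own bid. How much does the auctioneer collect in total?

Total revenue: €568

Sorting bids: 135 (F) > 121 (H) > 109 (D) > 72 (B) > 45 (A) > 33 (E) > …
F wins with the top bid; all bids are sunk regardless.
Every bidder forfeits their bid regardless of winning.
Revenue = 45 + 72 + 26 + 109 + 33 + 135 + 27 + 121 = €568.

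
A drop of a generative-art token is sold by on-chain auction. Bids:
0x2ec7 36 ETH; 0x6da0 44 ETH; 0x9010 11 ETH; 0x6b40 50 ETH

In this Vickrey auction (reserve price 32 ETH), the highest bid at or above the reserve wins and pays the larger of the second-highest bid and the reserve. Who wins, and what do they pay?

Bids in order: 50 (0x6b40) > 44 (0x6da0) > 36 (0x2ec7) > 11 (0x9010)
0x6b40 has the top bid at or above the reserve (50 ETH).
max(second-highest 44 ETH, reserve 32 ETH) = 44 ETH; the reserve does not bind.

0x6b40 pays 44 ETH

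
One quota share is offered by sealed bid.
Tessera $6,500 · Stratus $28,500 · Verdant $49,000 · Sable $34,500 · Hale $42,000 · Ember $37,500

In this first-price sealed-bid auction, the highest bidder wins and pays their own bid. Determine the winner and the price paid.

Sorting bids: 49,000 (Verdant) > 42,000 (Hale) > 37,500 (Ember) > 34,500 (Sable) > 28,500 (Stratus) > 6,500 (Tessera)
Verdant has the highest bid and pays exactly that: $49,000.

Verdant pays $49,000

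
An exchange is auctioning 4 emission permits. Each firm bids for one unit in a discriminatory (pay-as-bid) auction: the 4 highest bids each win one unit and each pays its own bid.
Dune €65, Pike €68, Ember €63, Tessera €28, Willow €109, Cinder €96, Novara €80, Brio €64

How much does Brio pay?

Sorting: 109 (Willow), 96 (Cinder), 80 (Novara), 68 (Pike), 65 (Dune), 64 (Brio), …
Top 4: Willow, Cinder, Novara, Pike.
Brio does not win → €0.

Brio pays €0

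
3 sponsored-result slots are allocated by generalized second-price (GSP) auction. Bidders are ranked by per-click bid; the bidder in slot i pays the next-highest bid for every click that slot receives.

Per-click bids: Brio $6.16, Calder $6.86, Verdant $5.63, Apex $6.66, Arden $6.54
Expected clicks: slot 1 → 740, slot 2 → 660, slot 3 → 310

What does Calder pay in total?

Calder pays $4928.40

Ranked by bid: $6.86 (Calder) > $6.66 (Apex) > $6.54 (Arden) > $6.16 (Brio) > …
Calder holds slot 1 → pays next bid $6.66 × 740 clicks = $4928.40.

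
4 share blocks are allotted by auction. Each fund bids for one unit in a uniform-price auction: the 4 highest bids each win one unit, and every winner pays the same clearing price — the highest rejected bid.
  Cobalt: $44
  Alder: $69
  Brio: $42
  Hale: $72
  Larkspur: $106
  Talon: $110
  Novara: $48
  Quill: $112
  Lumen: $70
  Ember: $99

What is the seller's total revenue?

Ordering the bids: 112 (Quill), 110 (Talon), 106 (Larkspur), 99 (Ember), 72 (Hale), 70 (Lumen), …
The 4 highest are Quill, Talon, Larkspur, Ember.
First losing bid is Hale's $72, which sets the uniform price.
Total revenue = 4 × $72 = $288.

Total revenue: $288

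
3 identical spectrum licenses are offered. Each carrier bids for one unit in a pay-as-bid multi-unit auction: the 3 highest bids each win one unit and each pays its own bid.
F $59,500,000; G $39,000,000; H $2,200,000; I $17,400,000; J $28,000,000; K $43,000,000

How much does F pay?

F pays $59,500,000

Sorting: 59,500,000 (F), 43,000,000 (K), 39,000,000 (G), 28,000,000 (J), 17,400,000 (I), …
The 3 highest are F, K, G.
F wins → own bid $59,500,000.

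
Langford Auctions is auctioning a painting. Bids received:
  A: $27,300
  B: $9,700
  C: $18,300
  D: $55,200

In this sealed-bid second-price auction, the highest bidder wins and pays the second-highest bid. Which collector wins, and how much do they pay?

D pays $27,300

Rule: the highest bidder wins and pays the second-highest bid.
Bids ranked: 55,200 (D) > 27,300 (A) > 18,300 (C) > 9,700 (B)
D is highest; pays the second-highest bid, $27,300.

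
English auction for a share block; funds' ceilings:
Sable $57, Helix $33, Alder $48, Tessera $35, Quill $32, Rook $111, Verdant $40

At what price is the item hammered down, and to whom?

Rook wins at $57

Open ascending-bid auction: the price rises until one bidder remains; the winner pays the price at which the last rival dropped out.
Limits in order: 111 (Rook) > 57 (Sable) > 48 (Alder) > 40 (Verdant) > 35 (Tessera) > 33 (Helix) > …
Sable is the last rival to drop out, at $57; Rook remains and wins at that price.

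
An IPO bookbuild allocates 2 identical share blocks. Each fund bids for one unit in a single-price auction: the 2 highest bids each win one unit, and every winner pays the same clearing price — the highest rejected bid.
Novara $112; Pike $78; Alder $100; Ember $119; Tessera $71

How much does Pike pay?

Pike pays $0

Ordering the bids: 119 (Ember), 112 (Novara), 100 (Alder), 78 (Pike), …
Top 2: Ember, Novara.
First losing bid is Alder's $100, which sets the uniform price.
Pike does not win → pays $0.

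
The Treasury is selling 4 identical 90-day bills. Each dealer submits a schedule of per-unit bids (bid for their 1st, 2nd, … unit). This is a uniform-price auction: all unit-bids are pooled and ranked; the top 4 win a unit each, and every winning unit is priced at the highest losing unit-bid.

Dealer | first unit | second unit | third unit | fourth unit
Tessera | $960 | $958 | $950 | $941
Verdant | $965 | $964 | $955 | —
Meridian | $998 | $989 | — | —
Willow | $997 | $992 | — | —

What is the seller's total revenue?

Total revenue: $3,860

Pooled unit-bids ranked (top 4): 998 (Meridian-1), 997 (Willow-1), 992 (Willow-2), 989 (Meridian-2)
First bid not allocated: $965.
Allocation: Meridian 2, Willow 2. Every unit priced at $965.
Revenue = 4 × 965 = $3,860.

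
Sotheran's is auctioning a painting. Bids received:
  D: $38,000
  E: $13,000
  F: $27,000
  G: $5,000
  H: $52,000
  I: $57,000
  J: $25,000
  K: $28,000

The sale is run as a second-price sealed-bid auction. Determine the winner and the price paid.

I pays $52,000

Sorting bids: 57,000 (I) > 52,000 (H) > 38,000 (D) > 28,000 (K) > 27,000 (F) > 25,000 (J) > …
I is highest; pays the second-highest bid, $52,000.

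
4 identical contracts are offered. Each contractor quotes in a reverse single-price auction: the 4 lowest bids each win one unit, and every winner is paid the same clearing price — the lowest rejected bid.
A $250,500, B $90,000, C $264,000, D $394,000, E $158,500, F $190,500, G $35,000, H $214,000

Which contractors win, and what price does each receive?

G, B, E, F; each is paid $214,000

Bids ranked low→high: 35,000 (G), 90,000 (B), 158,500 (E), 190,500 (F), 214,000 (H), 250,500 (A), …
Lowest 4: G, B, E, F.
Lowest unsuccessful bid: $214,000 → clearing price.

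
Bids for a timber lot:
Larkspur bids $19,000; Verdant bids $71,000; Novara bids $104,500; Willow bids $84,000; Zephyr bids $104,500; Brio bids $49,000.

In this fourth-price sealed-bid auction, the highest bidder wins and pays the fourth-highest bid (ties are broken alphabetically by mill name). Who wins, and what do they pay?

Novara pays $71,000

Bids in order: 104,500 (Novara) > 104,500 (Zephyr) > 84,000 (Willow) > 71,000 (Verdant) > 49,000 (Brio) > 19,000 (Larkspur)
Tie at $104,500 → Novara wins by tie-break.
Novara wins; payment is bid #4 in the ranking = $71,000.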